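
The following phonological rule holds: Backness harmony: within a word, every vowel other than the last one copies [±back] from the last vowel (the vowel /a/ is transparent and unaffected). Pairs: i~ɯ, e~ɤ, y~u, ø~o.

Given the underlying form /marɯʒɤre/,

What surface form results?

/ɯ/ harmonizes with /e/ ([-back]) → [i]
/ɤ/ harmonizes with /e/ ([-back]) → [e]

[mariʒere]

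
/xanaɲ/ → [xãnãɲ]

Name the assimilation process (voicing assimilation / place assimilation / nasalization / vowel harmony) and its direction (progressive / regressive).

/a/→[ã] /a/→[ã].
Each target copies a feature from the following segment, so the direction is regressive.

nasalization, regressive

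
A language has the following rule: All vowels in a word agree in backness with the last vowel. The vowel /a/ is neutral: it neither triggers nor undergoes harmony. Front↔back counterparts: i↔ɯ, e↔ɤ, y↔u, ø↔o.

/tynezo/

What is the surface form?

[tunɤzo]

/y/ harmonizes with /o/ ([+back]) → [u]
/e/ harmonizes with /o/ ([+back]) → [ɤ]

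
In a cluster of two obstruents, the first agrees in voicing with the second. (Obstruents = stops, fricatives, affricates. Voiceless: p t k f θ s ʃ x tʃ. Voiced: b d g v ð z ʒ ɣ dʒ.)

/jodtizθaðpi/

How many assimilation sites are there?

/d/ before /t/ (voiceless) → [t]
/z/ before /θ/ (voiceless) → [s]
/ð/ before /p/ (voiceless) → [θ]
3 segments change.

3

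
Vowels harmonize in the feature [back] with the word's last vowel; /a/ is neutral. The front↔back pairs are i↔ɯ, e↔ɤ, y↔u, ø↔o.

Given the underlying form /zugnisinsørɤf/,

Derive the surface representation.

[zugnɯsɯnsorɤf]

/i/ harmonizes with /ɤ/ ([+back]) → [ɯ]
/i/ harmonizes with /ɤ/ ([+back]) → [ɯ]
/ø/ harmonizes with /ɤ/ ([+back]) → [o]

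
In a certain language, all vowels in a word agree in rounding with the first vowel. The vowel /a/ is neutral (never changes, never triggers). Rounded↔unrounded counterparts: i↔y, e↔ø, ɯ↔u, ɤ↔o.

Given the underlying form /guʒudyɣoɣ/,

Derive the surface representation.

no segment meets the rule's conditions; no change.

[guʒudyɣoɣ]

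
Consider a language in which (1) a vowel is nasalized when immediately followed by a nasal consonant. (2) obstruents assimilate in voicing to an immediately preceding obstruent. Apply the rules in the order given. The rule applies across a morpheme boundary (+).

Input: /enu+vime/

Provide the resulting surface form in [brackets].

Rule 1: /e/ before nasal /n/ → [ẽ]
Rule 1: /i/ before nasal /m/ → [ĩ]
After rule 1: ẽnu+vĩme
Rule 2: no segment meets the rule's conditions; no change.

[ẽnu+vĩme]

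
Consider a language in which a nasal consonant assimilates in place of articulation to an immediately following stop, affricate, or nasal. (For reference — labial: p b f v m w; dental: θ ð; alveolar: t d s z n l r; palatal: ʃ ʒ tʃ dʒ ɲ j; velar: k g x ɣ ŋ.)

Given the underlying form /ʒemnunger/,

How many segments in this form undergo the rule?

2

/m/ before /n/ (alveolar) → [n]
/n/ before /g/ (velar) → [ŋ]
2 segments change.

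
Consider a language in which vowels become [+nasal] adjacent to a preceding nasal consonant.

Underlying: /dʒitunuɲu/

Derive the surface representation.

/u/ after nasal /n/ → [ũ]
/u/ after nasal /ɲ/ → [ũ]

[dʒitunũɲũ]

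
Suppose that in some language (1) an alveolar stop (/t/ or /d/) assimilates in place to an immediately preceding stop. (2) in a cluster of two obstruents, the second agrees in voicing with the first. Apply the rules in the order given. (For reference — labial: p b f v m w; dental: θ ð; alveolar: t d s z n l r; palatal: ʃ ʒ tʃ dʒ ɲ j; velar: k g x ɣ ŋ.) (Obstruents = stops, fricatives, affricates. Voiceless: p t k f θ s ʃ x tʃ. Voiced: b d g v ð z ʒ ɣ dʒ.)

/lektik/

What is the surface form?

[lekkik]

Rule 1: /t/ after /k/ (velar) → [k]
After rule 1: lekkik
Rule 2: no segment meets the rule's conditions; no change.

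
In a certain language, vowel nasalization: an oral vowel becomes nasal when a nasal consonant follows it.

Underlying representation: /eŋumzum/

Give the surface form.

[ẽŋũmzũm]

/e/ before nasal /ŋ/ → [ẽ]
/u/ before nasal /m/ → [ũ]
/u/ before nasal /m/ → [ũ]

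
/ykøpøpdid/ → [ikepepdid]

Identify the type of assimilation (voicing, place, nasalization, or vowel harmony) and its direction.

/y/→[i] /ø/→[e] /ø/→[e].
Vowels agree with the last vowel, so the harmony is regressive.

vowel harmony, regressive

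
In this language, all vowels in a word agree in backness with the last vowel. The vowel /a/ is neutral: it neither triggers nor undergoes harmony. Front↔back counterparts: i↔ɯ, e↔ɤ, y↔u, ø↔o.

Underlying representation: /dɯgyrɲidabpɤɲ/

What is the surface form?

/y/ harmonizes with /ɤ/ ([+back]) → [u]
/i/ harmonizes with /ɤ/ ([+back]) → [ɯ]

[dɯgurɲɯdabpɤɲ]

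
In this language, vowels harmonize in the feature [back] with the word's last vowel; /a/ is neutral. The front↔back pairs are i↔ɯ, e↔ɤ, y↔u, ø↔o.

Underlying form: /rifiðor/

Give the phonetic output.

[rɯfɯðor]

/i/ harmonizes with /o/ ([+back]) → [ɯ]
/i/ harmonizes with /o/ ([+back]) → [ɯ]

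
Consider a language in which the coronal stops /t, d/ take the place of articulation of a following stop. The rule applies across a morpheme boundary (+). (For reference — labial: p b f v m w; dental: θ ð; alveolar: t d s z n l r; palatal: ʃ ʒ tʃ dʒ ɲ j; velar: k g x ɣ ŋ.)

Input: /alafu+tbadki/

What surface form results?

[alafu+pbagki]

/t/ before /b/ (labial) → [p]
/d/ before /k/ (velar) → [g]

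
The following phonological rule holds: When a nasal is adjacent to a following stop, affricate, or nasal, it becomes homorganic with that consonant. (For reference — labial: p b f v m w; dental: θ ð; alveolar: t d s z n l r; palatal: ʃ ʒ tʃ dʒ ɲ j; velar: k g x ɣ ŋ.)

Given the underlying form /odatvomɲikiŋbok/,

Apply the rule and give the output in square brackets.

[odatvoɲɲikimbok]

/m/ before /ɲ/ (palatal) → [ɲ]
/ŋ/ before /b/ (labial) → [m]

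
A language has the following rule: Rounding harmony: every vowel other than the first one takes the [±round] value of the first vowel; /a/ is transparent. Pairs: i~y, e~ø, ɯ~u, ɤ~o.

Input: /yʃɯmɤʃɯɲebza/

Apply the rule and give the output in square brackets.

/ɯ/ harmonizes with /y/ ([+round]) → [u]
/ɤ/ harmonizes with /y/ ([+round]) → [o]
/ɯ/ harmonizes with /y/ ([+round]) → [u]
/e/ harmonizes with /y/ ([+round]) → [ø]

[yʃumoʃuɲøbza]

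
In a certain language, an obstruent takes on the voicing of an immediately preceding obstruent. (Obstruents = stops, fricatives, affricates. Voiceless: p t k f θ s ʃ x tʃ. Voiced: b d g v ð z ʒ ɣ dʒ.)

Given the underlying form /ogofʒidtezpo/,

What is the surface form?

/ʒ/ after /f/ (voiceless) → [ʃ]
/t/ after /d/ (voiced) → [d]
/p/ after /z/ (voiced) → [b]

[ogofʃiddezbo]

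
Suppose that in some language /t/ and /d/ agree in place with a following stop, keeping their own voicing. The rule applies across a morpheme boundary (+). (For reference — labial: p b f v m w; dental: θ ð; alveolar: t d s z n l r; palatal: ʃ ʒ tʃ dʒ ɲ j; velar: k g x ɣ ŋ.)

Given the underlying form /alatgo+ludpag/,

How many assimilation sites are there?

/t/ before /g/ (velar) → [k]
/d/ before /p/ (labial) → [b]
2 segments change.

2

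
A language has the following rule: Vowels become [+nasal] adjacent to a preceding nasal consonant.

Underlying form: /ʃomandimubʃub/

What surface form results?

/a/ after nasal /m/ → [ã]
/u/ after nasal /m/ → [ũ]

[ʃomãndimũbʃub]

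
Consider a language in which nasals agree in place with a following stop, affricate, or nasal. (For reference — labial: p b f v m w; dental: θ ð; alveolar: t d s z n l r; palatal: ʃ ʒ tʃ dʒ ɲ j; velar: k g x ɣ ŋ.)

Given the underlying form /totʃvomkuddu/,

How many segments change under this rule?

1

/m/ before /k/ (velar) → [ŋ]
1 segment changes.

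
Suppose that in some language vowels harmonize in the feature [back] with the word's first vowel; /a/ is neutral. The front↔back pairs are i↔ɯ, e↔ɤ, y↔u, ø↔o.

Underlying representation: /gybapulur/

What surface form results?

/u/ harmonizes with /y/ ([-back]) → [y]
/u/ harmonizes with /y/ ([-back]) → [y]

[gybapylyr]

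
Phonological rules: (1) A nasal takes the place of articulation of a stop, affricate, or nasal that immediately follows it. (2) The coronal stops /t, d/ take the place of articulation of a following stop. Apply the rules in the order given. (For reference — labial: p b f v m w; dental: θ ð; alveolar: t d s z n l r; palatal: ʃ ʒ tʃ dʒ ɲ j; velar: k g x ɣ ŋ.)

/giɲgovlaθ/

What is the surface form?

[giŋgovlaθ]

Rule 1: /ɲ/ before /g/ (velar) → [ŋ]
After rule 1: giŋgovlaθ
Rule 2: no segment meets the rule's conditions; no change.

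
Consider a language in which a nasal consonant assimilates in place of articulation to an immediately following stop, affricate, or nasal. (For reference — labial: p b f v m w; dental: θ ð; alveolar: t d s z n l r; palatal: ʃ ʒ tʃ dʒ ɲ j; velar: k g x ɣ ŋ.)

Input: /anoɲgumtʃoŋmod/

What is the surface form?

[anoŋguɲtʃommod]

/ɲ/ before /g/ (velar) → [ŋ]
/m/ before /tʃ/ (palatal) → [ɲ]
/ŋ/ before /m/ (labial) → [m]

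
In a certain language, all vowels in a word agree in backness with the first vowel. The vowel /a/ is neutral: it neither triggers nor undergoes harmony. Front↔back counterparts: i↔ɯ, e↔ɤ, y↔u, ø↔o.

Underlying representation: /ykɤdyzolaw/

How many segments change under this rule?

2

/ɤ/ harmonizes with /y/ ([-back]) → [e]
/o/ harmonizes with /y/ ([-back]) → [ø]
2 segments change.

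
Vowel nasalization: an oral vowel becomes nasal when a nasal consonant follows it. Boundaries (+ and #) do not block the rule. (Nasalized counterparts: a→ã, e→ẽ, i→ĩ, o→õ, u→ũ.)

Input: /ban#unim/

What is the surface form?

[bãn#ũnĩm]

/a/ before nasal /n/ → [ã]
/u/ before nasal /n/ → [ũ]
/i/ before nasal /m/ → [ĩ]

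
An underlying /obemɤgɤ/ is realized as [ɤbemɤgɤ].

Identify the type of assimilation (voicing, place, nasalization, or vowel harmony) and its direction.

vowel harmony, regressive

/o/→[ɤ].
Vowels agree with the last vowel, so the harmony is regressive.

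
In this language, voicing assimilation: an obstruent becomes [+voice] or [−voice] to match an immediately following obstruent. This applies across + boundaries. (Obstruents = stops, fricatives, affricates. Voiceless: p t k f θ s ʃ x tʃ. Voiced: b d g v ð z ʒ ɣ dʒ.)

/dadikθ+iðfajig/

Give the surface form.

[dadikθ+iθfajig]

/ð/ before /f/ (voiceless) → [θ]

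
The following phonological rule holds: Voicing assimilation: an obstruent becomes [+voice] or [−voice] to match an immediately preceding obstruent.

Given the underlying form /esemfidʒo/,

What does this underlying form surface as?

[esemfidʒo]

no segment meets the rule's conditions; no change.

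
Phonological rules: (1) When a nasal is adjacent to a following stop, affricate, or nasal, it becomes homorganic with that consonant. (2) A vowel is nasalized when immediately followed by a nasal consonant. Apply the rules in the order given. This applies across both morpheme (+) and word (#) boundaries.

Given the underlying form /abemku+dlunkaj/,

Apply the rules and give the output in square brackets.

Rule 1: /m/ before /k/ (velar) → [ŋ]
Rule 1: /n/ before /k/ (velar) → [ŋ]
After rule 1: abeŋku+dluŋkaj
Rule 2: /e/ before nasal /ŋ/ → [ẽ]
Rule 2: /u/ before nasal /ŋ/ → [ũ]

[abẽŋku+dlũŋkaj]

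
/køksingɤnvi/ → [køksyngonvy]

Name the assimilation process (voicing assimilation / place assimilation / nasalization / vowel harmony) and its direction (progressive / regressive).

/i/→[y] /ɤ/→[o] /i/→[y].
Vowels agree with the first vowel, so the harmony is progressive.

vowel harmony, progressive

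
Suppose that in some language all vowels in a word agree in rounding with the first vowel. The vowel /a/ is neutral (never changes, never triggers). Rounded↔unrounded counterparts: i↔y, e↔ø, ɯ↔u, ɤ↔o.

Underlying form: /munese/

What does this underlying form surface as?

[munøsø]

/e/ harmonizes with /u/ ([+round]) → [ø]
/e/ harmonizes with /u/ ([+round]) → [ø]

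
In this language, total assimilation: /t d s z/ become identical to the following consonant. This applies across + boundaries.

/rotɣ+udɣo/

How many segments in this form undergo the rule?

/t/ before /ɣ/ → [ɣ] (total assimilation)
/d/ before /ɣ/ → [ɣ] (total assimilation)
2 segments change.

2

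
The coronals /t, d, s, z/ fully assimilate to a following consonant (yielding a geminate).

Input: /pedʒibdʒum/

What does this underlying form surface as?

no segment meets the rule's conditions; no change.

[pedʒibdʒum]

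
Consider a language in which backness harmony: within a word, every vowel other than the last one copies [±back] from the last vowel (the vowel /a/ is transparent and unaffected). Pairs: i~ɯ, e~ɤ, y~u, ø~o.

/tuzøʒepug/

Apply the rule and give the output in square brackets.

[tuzoʒɤpug]

/ø/ harmonizes with /u/ ([+back]) → [o]
/e/ harmonizes with /u/ ([+back]) → [ɤ]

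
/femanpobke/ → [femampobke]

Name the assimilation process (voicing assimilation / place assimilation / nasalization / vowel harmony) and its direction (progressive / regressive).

/n/→[m].
Each target copies a feature from the following segment, so the direction is regressive.

place assimilation, regressive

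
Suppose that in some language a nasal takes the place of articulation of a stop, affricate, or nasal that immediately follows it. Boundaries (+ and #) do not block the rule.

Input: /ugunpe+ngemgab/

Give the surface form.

/n/ before /p/ (labial) → [m]
/n/ before /g/ (velar) → [ŋ]
/m/ before /g/ (velar) → [ŋ]

[ugumpe+ŋgeŋgab]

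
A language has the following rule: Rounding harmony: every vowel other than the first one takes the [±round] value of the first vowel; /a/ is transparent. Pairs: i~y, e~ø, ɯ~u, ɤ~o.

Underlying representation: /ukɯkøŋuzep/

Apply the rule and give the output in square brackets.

/ɯ/ harmonizes with /u/ ([+round]) → [u]
/e/ harmonizes with /u/ ([+round]) → [ø]

[ukukøŋuzøp]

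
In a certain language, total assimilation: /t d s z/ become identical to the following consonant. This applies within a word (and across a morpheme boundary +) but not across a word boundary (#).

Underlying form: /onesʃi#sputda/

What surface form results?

[oneʃʃi#ppudda]

/s/ before /ʃ/ → [ʃ] (total assimilation)
/s/ before /p/ → [p] (total assimilation)
/t/ before /d/ → [d] (total assimilation)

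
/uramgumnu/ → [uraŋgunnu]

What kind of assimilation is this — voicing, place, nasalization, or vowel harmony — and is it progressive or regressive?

place assimilation, regressive

/m/→[ŋ] /m/→[n].
Each target copies a feature from the following segment, so the direction is regressive.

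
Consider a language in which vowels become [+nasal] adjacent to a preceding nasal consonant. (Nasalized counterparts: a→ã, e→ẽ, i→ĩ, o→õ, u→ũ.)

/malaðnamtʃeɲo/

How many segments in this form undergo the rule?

/a/ after nasal /m/ → [ã]
/a/ after nasal /n/ → [ã]
/o/ after nasal /ɲ/ → [õ]
3 segments change.

3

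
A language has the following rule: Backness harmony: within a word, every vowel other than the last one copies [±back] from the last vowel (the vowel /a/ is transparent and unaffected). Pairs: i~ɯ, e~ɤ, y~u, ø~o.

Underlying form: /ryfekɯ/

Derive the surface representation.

[rufɤkɯ]

/y/ harmonizes with /ɯ/ ([+back]) → [u]
/e/ harmonizes with /ɯ/ ([+back]) → [ɤ]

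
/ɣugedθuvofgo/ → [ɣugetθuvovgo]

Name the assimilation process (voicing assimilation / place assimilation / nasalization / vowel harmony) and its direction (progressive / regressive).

/d/→[t] /f/→[v].
Each target copies a feature from the following segment, so the direction is regressive.

voicing assimilation, regressive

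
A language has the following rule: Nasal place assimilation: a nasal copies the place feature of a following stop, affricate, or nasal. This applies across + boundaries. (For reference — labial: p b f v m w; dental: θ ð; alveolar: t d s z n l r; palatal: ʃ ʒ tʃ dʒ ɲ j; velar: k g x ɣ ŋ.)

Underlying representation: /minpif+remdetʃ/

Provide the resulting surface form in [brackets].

[mimpif+rendetʃ]

/n/ before /p/ (labial) → [m]
/m/ before /d/ (alveolar) → [n]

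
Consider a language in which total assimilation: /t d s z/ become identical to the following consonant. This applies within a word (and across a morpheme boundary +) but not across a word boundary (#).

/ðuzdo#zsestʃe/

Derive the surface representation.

[ðuddo#ssetʃtʃe]

/z/ before /d/ → [d] (total assimilation)
/z/ before /s/ → [s] (total assimilation)
/s/ before /tʃ/ → [tʃ] (total assimilation)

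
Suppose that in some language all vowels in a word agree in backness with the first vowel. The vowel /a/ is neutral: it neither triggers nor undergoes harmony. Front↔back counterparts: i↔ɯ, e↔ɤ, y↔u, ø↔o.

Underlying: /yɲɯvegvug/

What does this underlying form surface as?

[yɲivegvyg]

/ɯ/ harmonizes with /y/ ([-back]) → [i]
/u/ harmonizes with /y/ ([-back]) → [y]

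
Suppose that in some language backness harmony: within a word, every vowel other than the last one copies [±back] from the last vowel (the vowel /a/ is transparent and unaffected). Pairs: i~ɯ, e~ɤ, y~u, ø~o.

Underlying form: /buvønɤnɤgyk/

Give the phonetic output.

[byvønenegyk]

/u/ harmonizes with /y/ ([-back]) → [y]
/ɤ/ harmonizes with /y/ ([-back]) → [e]
/ɤ/ harmonizes with /y/ ([-back]) → [e]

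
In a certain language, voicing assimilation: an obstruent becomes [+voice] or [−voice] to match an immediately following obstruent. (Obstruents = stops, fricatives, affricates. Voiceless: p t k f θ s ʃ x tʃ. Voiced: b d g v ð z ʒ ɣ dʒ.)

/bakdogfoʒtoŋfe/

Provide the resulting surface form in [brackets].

/k/ before /d/ (voiced) → [g]
/g/ before /f/ (voiceless) → [k]
/ʒ/ before /t/ (voiceless) → [ʃ]

[bagdokfoʃtoŋfe]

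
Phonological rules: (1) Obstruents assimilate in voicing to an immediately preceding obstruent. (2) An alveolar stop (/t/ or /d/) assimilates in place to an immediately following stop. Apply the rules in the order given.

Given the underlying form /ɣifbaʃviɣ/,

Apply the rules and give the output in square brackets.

[ɣifpaʃfiɣ]

Rule 1: /b/ after /f/ (voiceless) → [p]
Rule 1: /v/ after /ʃ/ (voiceless) → [f]
After rule 1: ɣifpaʃfiɣ
Rule 2: no segment meets the rule's conditions; no change.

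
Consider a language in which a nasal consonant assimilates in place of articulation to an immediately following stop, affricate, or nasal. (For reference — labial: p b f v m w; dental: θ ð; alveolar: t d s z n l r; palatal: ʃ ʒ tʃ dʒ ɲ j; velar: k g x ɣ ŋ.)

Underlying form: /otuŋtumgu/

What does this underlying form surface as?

[otuntuŋgu]

/ŋ/ before /t/ (alveolar) → [n]
/m/ before /g/ (velar) → [ŋ]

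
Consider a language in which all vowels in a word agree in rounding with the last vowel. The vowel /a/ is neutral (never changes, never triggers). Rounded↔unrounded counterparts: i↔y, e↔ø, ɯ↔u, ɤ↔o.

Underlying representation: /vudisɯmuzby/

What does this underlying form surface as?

[vudysumuzby]

/i/ harmonizes with /y/ ([+round]) → [y]
/ɯ/ harmonizes with /y/ ([+round]) → [u]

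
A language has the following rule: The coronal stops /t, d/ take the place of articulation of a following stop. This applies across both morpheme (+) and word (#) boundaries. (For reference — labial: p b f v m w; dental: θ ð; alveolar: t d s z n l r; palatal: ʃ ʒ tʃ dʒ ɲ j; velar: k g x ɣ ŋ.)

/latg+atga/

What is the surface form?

[lakg+akga]

/t/ before /g/ (velar) → [k]
/t/ before /g/ (velar) → [k]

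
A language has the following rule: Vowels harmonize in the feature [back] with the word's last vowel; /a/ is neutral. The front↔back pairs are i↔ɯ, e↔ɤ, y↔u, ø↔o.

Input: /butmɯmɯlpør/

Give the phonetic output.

[bytmimilpør]

/u/ harmonizes with /ø/ ([-back]) → [y]
/ɯ/ harmonizes with /ø/ ([-back]) → [i]
/ɯ/ harmonizes with /ø/ ([-back]) → [i]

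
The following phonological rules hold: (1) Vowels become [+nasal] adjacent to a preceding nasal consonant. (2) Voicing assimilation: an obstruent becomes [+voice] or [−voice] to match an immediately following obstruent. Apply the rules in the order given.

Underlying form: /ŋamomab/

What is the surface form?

Rule 1: /a/ after nasal /ŋ/ → [ã]
Rule 1: /o/ after nasal /m/ → [õ]
Rule 1: /a/ after nasal /m/ → [ã]
After rule 1: ŋãmõmãb
Rule 2: no segment meets the rule's conditions; no change.

[ŋãmõmãb]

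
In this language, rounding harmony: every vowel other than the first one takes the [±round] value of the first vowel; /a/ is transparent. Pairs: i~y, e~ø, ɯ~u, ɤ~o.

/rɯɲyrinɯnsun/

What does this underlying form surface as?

/y/ harmonizes with /ɯ/ ([-round]) → [i]
/u/ harmonizes with /ɯ/ ([-round]) → [ɯ]

[rɯɲirinɯnsɯn]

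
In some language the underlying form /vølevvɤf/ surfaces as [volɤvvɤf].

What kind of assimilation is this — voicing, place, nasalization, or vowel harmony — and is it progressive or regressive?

vowel harmony, regressive

/ø/→[o] /e/→[ɤ].
Vowels agree with the last vowel, so the harmony is regressive.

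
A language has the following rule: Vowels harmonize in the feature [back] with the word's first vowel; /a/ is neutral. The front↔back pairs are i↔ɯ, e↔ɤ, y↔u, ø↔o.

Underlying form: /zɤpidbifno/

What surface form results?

/i/ harmonizes with /ɤ/ ([+back]) → [ɯ]
/i/ harmonizes with /ɤ/ ([+back]) → [ɯ]

[zɤpɯdbɯfno]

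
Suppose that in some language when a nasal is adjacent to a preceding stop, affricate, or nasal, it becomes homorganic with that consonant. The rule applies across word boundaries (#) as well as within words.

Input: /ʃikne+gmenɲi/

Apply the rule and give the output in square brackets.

/n/ after /k/ (velar) → [ŋ]
/m/ after /g/ (velar) → [ŋ]
/ɲ/ after /n/ (alveolar) → [n]

[ʃikŋe+gŋenni]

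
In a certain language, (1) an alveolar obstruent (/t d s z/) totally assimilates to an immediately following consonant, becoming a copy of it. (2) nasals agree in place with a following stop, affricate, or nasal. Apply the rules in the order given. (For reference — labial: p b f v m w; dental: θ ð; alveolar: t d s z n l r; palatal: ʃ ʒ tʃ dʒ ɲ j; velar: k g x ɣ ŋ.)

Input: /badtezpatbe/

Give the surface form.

Rule 1: /d/ before /t/ → [t] (total assimilation)
Rule 1: /z/ before /p/ → [p] (total assimilation)
Rule 1: /t/ before /b/ → [b] (total assimilation)
After rule 1: batteppabbe
Rule 2: no segment meets the rule's conditions; no change.

[batteppabbe]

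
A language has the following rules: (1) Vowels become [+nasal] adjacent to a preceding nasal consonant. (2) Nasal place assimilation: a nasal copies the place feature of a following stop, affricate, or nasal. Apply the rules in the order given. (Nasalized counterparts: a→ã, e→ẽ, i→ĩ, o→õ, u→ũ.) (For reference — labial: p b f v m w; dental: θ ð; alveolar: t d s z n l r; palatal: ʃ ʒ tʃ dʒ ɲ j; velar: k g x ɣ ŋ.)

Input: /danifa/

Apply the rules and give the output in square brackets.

Rule 1: /i/ after nasal /n/ → [ĩ]
After rule 1: danĩfa
Rule 2: no segment meets the rule's conditions; no change.

[danĩfa]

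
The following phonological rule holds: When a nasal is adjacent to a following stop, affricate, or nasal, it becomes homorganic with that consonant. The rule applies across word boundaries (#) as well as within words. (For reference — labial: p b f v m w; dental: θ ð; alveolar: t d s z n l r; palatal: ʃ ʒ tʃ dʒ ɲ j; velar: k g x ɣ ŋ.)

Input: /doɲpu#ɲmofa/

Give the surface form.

[dompu#mmofa]

/ɲ/ before /p/ (labial) → [m]
/ɲ/ before /m/ (labial) → [m]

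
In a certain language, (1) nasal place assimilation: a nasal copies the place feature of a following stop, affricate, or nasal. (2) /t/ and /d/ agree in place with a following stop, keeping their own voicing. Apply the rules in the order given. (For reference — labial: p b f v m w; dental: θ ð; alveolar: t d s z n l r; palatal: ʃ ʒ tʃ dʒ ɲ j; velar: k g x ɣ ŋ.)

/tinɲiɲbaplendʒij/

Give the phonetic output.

[tiɲɲimbapleɲdʒij]

Rule 1: /n/ before /ɲ/ (palatal) → [ɲ]
Rule 1: /ɲ/ before /b/ (labial) → [m]
Rule 1: /n/ before /dʒ/ (palatal) → [ɲ]
After rule 1: tiɲɲimbapleɲdʒij
Rule 2: no segment meets the rule's conditions; no change.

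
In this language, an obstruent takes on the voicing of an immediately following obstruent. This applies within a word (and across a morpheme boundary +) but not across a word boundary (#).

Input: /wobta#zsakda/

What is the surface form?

/b/ before /t/ (voiceless) → [p]
/z/ before /s/ (voiceless) → [s]
/k/ before /d/ (voiced) → [g]

[wopta#ssagda]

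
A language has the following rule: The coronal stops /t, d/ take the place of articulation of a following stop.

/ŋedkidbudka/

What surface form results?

[ŋegkibbugka]

/d/ before /k/ (velar) → [g]
/d/ before /b/ (labial) → [b]
/d/ before /k/ (velar) → [g]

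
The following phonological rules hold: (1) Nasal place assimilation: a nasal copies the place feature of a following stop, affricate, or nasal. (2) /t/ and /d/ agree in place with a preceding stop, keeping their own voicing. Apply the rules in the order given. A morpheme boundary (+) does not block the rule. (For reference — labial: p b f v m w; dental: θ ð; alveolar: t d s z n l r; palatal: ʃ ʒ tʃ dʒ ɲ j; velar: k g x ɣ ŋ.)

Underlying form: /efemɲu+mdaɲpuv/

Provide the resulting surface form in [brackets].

[efeɲɲu+ndampuv]

Rule 1: /m/ before /ɲ/ (palatal) → [ɲ]
Rule 1: /m/ before /d/ (alveolar) → [n]
Rule 1: /ɲ/ before /p/ (labial) → [m]
After rule 1: efeɲɲu+ndampuv
Rule 2: no segment meets the rule's conditions; no change.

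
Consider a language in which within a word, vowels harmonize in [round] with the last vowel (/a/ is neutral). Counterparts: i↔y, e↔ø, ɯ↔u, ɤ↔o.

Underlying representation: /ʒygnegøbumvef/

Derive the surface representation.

/y/ harmonizes with /e/ ([-round]) → [i]
/ø/ harmonizes with /e/ ([-round]) → [e]
/u/ harmonizes with /e/ ([-round]) → [ɯ]

[ʒignegebɯmvef]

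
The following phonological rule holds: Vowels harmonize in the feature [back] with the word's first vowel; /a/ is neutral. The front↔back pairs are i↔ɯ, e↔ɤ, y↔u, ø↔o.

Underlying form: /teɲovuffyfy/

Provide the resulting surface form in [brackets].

/o/ harmonizes with /e/ ([-back]) → [ø]
/u/ harmonizes with /e/ ([-back]) → [y]

[teɲøvyffyfy]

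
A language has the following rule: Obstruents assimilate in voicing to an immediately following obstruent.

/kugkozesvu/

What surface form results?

[kukkozezvu]

/g/ before /k/ (voiceless) → [k]
/s/ before /v/ (voiced) → [z]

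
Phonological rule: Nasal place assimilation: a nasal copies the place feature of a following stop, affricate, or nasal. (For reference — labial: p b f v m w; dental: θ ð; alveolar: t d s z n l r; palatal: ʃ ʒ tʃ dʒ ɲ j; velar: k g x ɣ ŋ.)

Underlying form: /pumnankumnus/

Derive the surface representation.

/m/ before /n/ (alveolar) → [n]
/n/ before /k/ (velar) → [ŋ]
/m/ before /n/ (alveolar) → [n]

[punnaŋkunnus]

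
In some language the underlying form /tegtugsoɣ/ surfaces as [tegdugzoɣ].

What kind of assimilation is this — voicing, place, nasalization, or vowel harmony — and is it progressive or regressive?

/t/→[d] /s/→[z].
Each target copies a feature from the preceding segment, so the direction is progressive.

voicing assimilation, progressive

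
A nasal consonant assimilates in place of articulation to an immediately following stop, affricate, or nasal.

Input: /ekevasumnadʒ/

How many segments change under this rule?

1

/m/ before /n/ (alveolar) → [n]
1 segment changes.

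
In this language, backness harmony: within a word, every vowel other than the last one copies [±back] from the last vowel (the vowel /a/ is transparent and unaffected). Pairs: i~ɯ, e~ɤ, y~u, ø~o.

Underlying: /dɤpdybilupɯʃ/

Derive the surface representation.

/y/ harmonizes with /ɯ/ ([+back]) → [u]
/i/ harmonizes with /ɯ/ ([+back]) → [ɯ]

[dɤpdubɯlupɯʃ]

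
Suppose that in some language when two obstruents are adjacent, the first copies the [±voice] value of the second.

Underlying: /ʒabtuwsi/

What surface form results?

/b/ before /t/ (voiceless) → [p]

[ʒaptuwsi]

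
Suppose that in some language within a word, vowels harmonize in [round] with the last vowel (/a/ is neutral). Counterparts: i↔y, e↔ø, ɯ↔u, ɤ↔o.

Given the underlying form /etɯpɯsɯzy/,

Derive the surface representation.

/e/ harmonizes with /y/ ([+round]) → [ø]
/ɯ/ harmonizes with /y/ ([+round]) → [u]
/ɯ/ harmonizes with /y/ ([+round]) → [u]
/ɯ/ harmonizes with /y/ ([+round]) → [u]

[øtupusuzy]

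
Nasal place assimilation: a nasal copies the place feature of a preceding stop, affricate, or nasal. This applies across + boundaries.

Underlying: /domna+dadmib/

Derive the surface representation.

/n/ after /m/ (labial) → [m]
/m/ after /d/ (alveolar) → [n]

[domma+dadnib]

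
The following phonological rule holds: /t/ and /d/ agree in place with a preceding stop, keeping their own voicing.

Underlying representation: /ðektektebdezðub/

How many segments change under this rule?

/t/ after /k/ (velar) → [k]
/t/ after /k/ (velar) → [k]
/d/ after /b/ (labial) → [b]
3 segments change.

3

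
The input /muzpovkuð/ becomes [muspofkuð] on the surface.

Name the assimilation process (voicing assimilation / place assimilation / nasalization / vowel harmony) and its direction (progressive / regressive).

/z/→[s] /v/→[f].
Each target copies a feature from the following segment, so the direction is regressive.

voicing assimilation, regressive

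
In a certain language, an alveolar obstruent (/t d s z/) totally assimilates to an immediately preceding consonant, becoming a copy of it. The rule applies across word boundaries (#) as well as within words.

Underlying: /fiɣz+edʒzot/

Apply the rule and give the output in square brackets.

[fiɣɣ+edʒdʒot]

/z/ after /ɣ/ → [ɣ] (total assimilation)
/z/ after /dʒ/ → [dʒ] (total assimilation)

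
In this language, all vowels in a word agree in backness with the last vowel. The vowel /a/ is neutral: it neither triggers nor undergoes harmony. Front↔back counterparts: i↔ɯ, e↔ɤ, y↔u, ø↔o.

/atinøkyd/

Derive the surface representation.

no segment meets the rule's conditions; no change.

[atinøkyd]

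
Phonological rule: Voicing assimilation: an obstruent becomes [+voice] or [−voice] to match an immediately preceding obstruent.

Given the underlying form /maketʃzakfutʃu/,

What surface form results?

/z/ after /tʃ/ (voiceless) → [s]

[maketʃsakfutʃu]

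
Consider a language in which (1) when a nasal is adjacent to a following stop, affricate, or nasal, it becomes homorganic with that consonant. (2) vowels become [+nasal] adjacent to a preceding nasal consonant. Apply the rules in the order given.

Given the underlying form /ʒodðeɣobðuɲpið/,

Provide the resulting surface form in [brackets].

Rule 1: /ɲ/ before /p/ (labial) → [m]
After rule 1: ʒodðeɣobðumpið
Rule 2: no segment meets the rule's conditions; no change.

[ʒodðeɣobðumpið]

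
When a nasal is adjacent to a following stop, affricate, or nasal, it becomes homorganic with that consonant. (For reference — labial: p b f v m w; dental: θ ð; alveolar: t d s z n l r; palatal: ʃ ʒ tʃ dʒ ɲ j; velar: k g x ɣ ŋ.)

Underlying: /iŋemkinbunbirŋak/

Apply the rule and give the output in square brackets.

[iŋeŋkimbumbirŋak]

/m/ before /k/ (velar) → [ŋ]
/n/ before /b/ (labial) → [m]
/n/ before /b/ (labial) → [m]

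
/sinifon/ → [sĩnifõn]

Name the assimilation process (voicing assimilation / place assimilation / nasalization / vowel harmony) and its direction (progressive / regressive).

/i/→[ĩ] /o/→[õ].
Each target copies a feature from the following segment, so the direction is regressive.

nasalization, regressive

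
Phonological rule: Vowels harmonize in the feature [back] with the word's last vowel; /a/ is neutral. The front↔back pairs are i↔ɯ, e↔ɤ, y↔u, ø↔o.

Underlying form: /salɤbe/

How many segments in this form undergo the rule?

1

/ɤ/ harmonizes with /e/ ([-back]) → [e]
1 segment changes.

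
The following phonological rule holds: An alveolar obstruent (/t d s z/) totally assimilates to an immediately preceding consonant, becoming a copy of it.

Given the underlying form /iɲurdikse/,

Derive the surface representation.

/d/ after /r/ → [r] (total assimilation)
/s/ after /k/ → [k] (total assimilation)

[iɲurrikke]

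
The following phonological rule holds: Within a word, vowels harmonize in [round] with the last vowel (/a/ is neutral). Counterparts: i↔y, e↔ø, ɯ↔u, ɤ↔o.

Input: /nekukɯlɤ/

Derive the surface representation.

/u/ harmonizes with /ɤ/ ([-round]) → [ɯ]

[nekɯkɯlɤ]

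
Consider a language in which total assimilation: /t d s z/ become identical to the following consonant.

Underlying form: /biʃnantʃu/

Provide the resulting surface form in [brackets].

[biʃnantʃu]

no segment meets the rule's conditions; no change.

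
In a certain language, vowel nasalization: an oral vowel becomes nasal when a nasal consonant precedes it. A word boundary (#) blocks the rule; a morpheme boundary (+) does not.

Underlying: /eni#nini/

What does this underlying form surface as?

/i/ after nasal /n/ → [ĩ]
/i/ after nasal /n/ → [ĩ]
/i/ after nasal /n/ → [ĩ]

[enĩ#nĩnĩ]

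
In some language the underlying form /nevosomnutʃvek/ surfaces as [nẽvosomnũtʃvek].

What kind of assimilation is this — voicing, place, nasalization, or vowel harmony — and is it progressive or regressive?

/e/→[ẽ] /u/→[ũ].
Each target copies a feature from the preceding segment, so the direction is progressive.

nasalization, progressive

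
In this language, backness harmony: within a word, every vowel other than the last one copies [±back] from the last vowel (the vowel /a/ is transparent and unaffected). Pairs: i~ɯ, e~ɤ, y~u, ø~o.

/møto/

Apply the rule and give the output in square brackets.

/ø/ harmonizes with /o/ ([+back]) → [o]

[moto]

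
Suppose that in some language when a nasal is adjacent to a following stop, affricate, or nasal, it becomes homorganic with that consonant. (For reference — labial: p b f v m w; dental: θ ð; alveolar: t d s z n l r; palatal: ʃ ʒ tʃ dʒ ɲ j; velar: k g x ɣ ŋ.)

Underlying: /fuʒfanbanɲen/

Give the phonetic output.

[fuʒfambaɲɲen]

/n/ before /b/ (labial) → [m]
/n/ before /ɲ/ (palatal) → [ɲ]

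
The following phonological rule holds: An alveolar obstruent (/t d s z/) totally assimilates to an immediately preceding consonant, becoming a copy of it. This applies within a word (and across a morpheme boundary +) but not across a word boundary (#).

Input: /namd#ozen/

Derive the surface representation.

/d/ after /m/ → [m] (total assimilation)

[namm#ozen]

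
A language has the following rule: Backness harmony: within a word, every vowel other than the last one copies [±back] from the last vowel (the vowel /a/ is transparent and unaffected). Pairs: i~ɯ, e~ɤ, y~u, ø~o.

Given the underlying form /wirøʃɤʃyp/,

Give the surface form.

[wirøʃeʃyp]

/ɤ/ harmonizes with /y/ ([-back]) → [e]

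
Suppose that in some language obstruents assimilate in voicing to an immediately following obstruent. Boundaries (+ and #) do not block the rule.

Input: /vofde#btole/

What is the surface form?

[vovde#ptole]

/f/ before /d/ (voiced) → [v]
/b/ before /t/ (voiceless) → [p]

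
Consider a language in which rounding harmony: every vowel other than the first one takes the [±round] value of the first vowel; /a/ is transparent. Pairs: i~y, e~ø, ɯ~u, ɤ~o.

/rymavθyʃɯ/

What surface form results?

/ɯ/ harmonizes with /y/ ([+round]) → [u]

[rymavθyʃu]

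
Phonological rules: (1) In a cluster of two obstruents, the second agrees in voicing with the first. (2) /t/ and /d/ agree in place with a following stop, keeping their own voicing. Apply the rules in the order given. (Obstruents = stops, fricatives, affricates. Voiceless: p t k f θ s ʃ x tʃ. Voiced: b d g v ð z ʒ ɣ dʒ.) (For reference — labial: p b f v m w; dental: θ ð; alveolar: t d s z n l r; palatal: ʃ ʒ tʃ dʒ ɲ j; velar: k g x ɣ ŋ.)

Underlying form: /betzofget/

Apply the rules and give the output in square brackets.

[betsofket]

Rule 1: /z/ after /t/ (voiceless) → [s]
Rule 1: /g/ after /f/ (voiceless) → [k]
After rule 1: betsofket
Rule 2: no segment meets the rule's conditions; no change.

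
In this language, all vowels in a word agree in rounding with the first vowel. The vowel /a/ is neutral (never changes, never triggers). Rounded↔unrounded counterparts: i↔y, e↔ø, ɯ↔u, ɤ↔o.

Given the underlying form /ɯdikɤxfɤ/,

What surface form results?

no segment meets the rule's conditions; no change.

[ɯdikɤxfɤ]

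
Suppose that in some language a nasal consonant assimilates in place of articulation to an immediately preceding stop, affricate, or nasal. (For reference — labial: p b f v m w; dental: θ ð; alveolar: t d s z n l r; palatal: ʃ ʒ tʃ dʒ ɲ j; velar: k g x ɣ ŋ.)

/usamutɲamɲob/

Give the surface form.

[usamutnammob]

/ɲ/ after /t/ (alveolar) → [n]
/ɲ/ after /m/ (labial) → [m]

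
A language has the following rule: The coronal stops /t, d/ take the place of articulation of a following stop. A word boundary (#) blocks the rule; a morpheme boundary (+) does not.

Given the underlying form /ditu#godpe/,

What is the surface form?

[ditu#gobpe]

/d/ before /p/ (labial) → [b]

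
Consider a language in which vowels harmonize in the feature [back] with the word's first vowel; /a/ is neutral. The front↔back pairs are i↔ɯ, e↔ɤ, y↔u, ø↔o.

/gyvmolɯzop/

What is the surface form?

/o/ harmonizes with /y/ ([-back]) → [ø]
/ɯ/ harmonizes with /y/ ([-back]) → [i]
/o/ harmonizes with /y/ ([-back]) → [ø]

[gyvmølizøp]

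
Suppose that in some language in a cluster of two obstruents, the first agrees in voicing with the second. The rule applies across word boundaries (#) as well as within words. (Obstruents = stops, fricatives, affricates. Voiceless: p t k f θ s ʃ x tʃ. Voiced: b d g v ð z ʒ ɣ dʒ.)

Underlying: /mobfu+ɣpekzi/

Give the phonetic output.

/b/ before /f/ (voiceless) → [p]
/ɣ/ before /p/ (voiceless) → [x]
/k/ before /z/ (voiced) → [g]

[mopfu+xpegzi]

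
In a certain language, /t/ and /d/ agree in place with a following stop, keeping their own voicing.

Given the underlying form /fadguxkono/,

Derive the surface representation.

/d/ before /g/ (velar) → [g]

[fagguxkono]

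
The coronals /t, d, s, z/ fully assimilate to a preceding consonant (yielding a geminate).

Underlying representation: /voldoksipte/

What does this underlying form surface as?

/d/ after /l/ → [l] (total assimilation)
/s/ after /k/ → [k] (total assimilation)
/t/ after /p/ → [p] (total assimilation)

[vollokkippe]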